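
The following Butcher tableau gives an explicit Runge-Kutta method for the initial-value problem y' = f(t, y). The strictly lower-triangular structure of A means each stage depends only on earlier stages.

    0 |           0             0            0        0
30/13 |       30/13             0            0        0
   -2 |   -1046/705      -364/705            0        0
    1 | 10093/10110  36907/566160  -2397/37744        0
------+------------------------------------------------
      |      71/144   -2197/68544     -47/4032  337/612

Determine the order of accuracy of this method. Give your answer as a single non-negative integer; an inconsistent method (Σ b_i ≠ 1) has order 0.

4

b = (71/144, -2197/68544, -47/4032, 337/612)
c = (0, 30/13, -2, 1)
Ac = (0, 0, -56/47, 187/674)
Σ b_i: 71/144·1 + (-2197/68544)·1 + (-47/4032)·1 + 337/612·1 = 1 ✓
b·c: (-2197/68544)·30/13 + (-47/4032)·(-2) + 337/612·1 = 1/2 ✓
b·c²: (-2197/68544)·900/169 + (-47/4032)·4 + 337/612·1 = 1/3 ✓
b·Ac: (-47/4032)·(-56/47) + 337/612·187/674 = 1/6 ✓
b·c³: (-2197/68544)·27000/2197 + (-47/4032)·(-8) + 337/612·1 = 1/4 ✓
b·(c∘Ac): (-47/4032)·112/47 + 337/612·187/674 = 1/8 ✓
b·Ac²: (-47/4032)·(-1680/611) + 337/612·408/4381 = 1/12 ✓
b·A²c: 337/612·51/674 = 1/24 ✓; 4 stages ⇒ order 4.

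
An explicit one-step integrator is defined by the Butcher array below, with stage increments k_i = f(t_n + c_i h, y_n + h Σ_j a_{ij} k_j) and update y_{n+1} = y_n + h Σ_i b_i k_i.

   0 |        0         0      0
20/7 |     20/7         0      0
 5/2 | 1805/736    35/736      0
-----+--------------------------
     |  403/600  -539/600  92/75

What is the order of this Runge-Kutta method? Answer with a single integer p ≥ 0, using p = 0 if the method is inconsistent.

3

b = (403/600, -539/600, 92/75)
c = (0, 20/7, 5/2)
Ac = (0, 0, 25/184)
Σ b_i: 403/600·1 + (-539/600)·1 + 92/75·1 = 1 ✓
b·c: (-539/600)·20/7 + 92/75·5/2 = 1/2 ✓
b·c²: (-539/600)·400/49 + 92/75·25/4 = 1/3 ✓
b·Ac: 92/75·25/184 = 1/6 ✓; 3 stages ⇒ order 3.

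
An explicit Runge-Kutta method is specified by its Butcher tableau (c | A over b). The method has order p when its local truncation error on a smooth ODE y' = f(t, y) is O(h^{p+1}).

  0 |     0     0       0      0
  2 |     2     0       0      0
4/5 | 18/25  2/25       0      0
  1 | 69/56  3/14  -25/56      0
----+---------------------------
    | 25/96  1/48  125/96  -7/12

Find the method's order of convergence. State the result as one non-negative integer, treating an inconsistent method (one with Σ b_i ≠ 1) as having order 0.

4

b = (25/96, 1/48, 125/96, -7/12)
c = (0, 2, 4/5, 1)
Ac = (0, 0, 4/25, 1/14)
Σ b_i: 25/96·1 + 1/48·1 + 125/96·1 + (-7/12)·1 = 1 ✓
b·c: 1/48·2 + 125/96·4/5 + (-7/12)·1 = 1/2 ✓
b·c²: 1/48·4 + 125/96·16/25 + (-7/12)·1 = 1/3 ✓
b·Ac: 125/96·4/25 + (-7/12)·1/14 = 1/6 ✓
b·c³: 1/48·8 + 125/96·64/125 + (-7/12)·1 = 1/4 ✓
b·(c∘Ac): 125/96·16/125 + (-7/12)·1/14 = 1/8 ✓
b·Ac²: 125/96·8/25 + (-7/12)·4/7 = 1/12 ✓
b·A²c: (-7/12)·(-1/14) = 1/24 ✓; 4 stages ⇒ order 4.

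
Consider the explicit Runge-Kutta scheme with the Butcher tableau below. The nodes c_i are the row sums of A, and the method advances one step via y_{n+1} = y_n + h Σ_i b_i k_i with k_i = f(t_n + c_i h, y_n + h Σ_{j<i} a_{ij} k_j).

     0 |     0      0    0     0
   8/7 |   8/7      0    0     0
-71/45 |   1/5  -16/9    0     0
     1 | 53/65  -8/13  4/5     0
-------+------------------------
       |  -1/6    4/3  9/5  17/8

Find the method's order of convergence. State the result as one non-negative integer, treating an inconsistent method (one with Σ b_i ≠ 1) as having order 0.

b = (-1/6, 4/3, 9/5, 17/8)
c = (0, 8/7, -71/45, 1)
Ac = (0, 0, -128/63, -40244/20475)
Σ b_i: (-1/6)·1 + 4/3·1 + 9/5·1 + 17/8·1 = 611/120 ≠ 1 ⇒ order 0.

0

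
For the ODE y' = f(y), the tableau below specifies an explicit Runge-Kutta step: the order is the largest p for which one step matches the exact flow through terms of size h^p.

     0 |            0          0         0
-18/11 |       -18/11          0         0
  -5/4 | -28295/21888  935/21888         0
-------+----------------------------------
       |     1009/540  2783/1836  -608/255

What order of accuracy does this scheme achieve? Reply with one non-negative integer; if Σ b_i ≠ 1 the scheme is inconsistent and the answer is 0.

3

b = (1009/540, 2783/1836, -608/255)
c = (0, -18/11, -5/4)
Ac = (0, 0, -85/1216)
Σ b_i: 1009/540·1 + 2783/1836·1 + (-608/255)·1 = 1 ✓
b·c: 2783/1836·(-18/11) + (-608/255)·(-5/4) = 1/2 ✓
b·c²: 2783/1836·324/121 + (-608/255)·25/16 = 1/3 ✓
b·Ac: (-608/255)·(-85/1216) = 1/6 ✓; 3 stages ⇒ order 3.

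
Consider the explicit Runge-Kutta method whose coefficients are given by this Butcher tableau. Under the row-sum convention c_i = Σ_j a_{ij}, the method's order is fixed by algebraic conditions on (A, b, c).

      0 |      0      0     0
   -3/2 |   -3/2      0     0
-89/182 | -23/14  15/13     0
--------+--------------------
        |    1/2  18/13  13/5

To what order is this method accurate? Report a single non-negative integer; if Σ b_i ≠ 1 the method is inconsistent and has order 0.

b = (1/2, 18/13, 13/5)
c = (0, -3/2, -89/182)
Ac = (0, 0, -45/26)
Σ b_i: 1/2·1 + 18/13·1 + 13/5·1 = 583/130 ≠ 1 ⇒ order 0.

0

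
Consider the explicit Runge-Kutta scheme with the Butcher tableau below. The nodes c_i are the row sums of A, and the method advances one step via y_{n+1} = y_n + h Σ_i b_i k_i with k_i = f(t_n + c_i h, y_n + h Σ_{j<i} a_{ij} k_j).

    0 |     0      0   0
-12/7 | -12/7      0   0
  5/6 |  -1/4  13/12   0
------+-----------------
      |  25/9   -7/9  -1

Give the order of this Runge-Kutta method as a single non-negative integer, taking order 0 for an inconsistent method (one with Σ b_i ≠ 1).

b = (25/9, -7/9, -1)
c = (0, -12/7, 5/6)
Ac = (0, 0, -13/7)
Σ b_i: 25/9·1 + (-7/9)·1 + (-1)·1 = 1 ✓
b·c: (-7/9)·(-12/7) + (-1)·5/6 = 1/2 ✓
b·c²: (-7/9)·144/49 + (-1)·25/36 = -751/252 ≠ 1/3 ⇒ order 2.
b·Ac: (-1)·(-13/7) = 13/7 ≠ 1/6

2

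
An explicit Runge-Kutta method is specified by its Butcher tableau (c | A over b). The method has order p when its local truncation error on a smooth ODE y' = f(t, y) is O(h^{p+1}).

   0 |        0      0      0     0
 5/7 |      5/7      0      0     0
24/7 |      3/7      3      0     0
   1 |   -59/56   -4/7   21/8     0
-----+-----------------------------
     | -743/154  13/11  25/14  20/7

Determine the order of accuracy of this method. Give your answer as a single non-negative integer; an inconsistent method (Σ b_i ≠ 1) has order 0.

1

b = (-743/154, 13/11, 25/14, 20/7)
c = (0, 5/7, 24/7, 1)
Ac = (0, 0, 15/7, 421/49)
Σ b_i: (-743/154)·1 + 13/11·1 + 25/14·1 + 20/7·1 = 1 ✓
b·c: 13/11·5/7 + 25/14·24/7 + 20/7·1 = 5295/539 ≠ 1/2 ⇒ order 1.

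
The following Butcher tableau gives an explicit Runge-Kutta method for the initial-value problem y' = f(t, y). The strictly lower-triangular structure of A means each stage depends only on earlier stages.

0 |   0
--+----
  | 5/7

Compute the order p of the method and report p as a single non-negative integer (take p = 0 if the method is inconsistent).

0

b = (5/7)
c = (0)
Σ b_i: 5/7·1 = 5/7 ≠ 1 ⇒ order 0.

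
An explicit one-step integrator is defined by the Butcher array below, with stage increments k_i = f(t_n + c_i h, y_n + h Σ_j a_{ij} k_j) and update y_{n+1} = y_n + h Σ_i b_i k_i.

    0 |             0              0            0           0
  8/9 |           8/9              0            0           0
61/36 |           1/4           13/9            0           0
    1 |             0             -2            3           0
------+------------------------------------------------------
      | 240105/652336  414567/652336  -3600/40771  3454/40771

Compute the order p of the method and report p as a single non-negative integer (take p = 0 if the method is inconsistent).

3

b = (240105/652336, 414567/652336, -3600/40771, 3454/40771)
c = (0, 8/9, 61/36, 1)
Ac = (0, 0, 104/81, 119/36)
Σ b_i: 240105/652336·1 + 414567/652336·1 + (-3600/40771)·1 + 3454/40771·1 = 1 ✓
b·c: 414567/652336·8/9 + (-3600/40771)·61/36 + 3454/40771·1 = 1/2 ✓
b·c²: 414567/652336·64/81 + (-3600/40771)·3721/1296 + 3454/40771·1 = 1/3 ✓
b·Ac: (-3600/40771)·104/81 + 3454/40771·119/36 = 1/6 ✓
b·c³: 414567/652336·512/729 + (-3600/40771)·226981/46656 + 3454/40771·1 = 1340635/13209804 ≠ 1/4 ⇒ order 3.
b·(c∘Ac): (-3600/40771)·1586/729 + 3454/40771·119/36 = 580817/6604902 ≠ 1/8
b·Ac²: (-3600/40771)·832/729 + 3454/40771·9115/1296 = 484415/978504 ≠ 1/12
b·A²c: 3454/40771·104/27 = 359216/1100817 ≠ 1/24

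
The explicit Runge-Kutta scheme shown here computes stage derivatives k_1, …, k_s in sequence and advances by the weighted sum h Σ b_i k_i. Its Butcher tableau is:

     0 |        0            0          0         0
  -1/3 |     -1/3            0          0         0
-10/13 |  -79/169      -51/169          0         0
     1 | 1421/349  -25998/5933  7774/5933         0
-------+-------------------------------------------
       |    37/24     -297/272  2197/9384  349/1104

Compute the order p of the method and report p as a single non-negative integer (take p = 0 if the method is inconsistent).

b = (37/24, -297/272, 2197/9384, 349/1104)
c = (0, -1/3, -10/13, 1)
Ac = (0, 0, 17/169, 158/349)
Σ b_i: 37/24·1 + (-297/272)·1 + 2197/9384·1 + 349/1104·1 = 1 ✓
b·c: (-297/272)·(-1/3) + 2197/9384·(-10/13) + 349/1104·1 = 1/2 ✓
b·c²: (-297/272)·1/9 + 2197/9384·100/169 + 349/1104·1 = 1/3 ✓
b·Ac: 2197/9384·17/169 + 349/1104·158/349 = 1/6 ✓
b·c³: (-297/272)·(-1/27) + 2197/9384·(-1000/2197) + 349/1104·1 = 1/4 ✓
b·(c∘Ac): 2197/9384·(-170/2197) + 349/1104·158/349 = 1/8 ✓
b·Ac²: 2197/9384·(-17/507) + 349/1104·302/1047 = 1/12 ✓
b·A²c: 349/1104·46/349 = 1/24 ✓; 4 stages ⇒ order 4.

4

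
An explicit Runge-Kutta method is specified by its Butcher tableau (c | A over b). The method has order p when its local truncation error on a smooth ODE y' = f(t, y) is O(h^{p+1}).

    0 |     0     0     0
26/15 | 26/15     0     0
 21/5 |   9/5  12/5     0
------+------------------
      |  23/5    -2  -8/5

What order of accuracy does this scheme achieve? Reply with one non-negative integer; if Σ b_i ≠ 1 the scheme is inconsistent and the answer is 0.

b = (23/5, -2, -8/5)
c = (0, 26/15, 21/5)
Ac = (0, 0, 104/25)
Σ b_i: 23/5·1 + (-2)·1 + (-8/5)·1 = 1 ✓
b·c: (-2)·26/15 + (-8/5)·21/5 = -764/75 ≠ 1/2 ⇒ order 1.

1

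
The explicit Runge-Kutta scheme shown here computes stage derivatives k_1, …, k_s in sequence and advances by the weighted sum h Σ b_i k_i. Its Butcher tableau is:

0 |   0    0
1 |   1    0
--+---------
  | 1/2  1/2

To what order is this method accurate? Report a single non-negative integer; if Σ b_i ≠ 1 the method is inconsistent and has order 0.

b = (1/2, 1/2)
c = (0, 1)
Σ b_i: 1/2·1 + 1/2·1 = 1 ✓
b·c: 1/2·1 = 1/2 ✓; 2 stages ⇒ order 2.

2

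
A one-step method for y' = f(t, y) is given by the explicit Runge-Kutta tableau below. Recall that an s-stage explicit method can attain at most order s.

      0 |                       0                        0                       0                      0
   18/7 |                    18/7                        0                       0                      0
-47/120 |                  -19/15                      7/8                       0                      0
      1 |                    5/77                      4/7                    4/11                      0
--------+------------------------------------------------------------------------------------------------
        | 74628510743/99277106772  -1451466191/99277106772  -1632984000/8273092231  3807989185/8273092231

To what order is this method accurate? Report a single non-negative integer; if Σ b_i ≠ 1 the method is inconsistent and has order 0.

3

b = (74628510743/99277106772, -1451466191/99277106772, -1632984000/8273092231, 3807989185/8273092231)
c = (0, 18/7, -47/120, 1)
Ac = (0, 0, 9/4, 21457/16170)
Σ b_i: 74628510743/99277106772·1 + (-1451466191/99277106772)·1 + (-1632984000/8273092231)·1 + 3807989185/8273092231·1 = 1 ✓
b·c: (-1451466191/99277106772)·18/7 + (-1632984000/8273092231)·(-47/120) + 3807989185/8273092231·1 = 1/2 ✓
b·c²: (-1451466191/99277106772)·324/49 + (-1632984000/8273092231)·2209/14400 + 3807989185/8273092231·1 = 1/3 ✓
b·Ac: (-1632984000/8273092231)·9/4 + 3807989185/8273092231·21457/16170 = 1/6 ✓
b·c³: (-1451466191/99277106772)·5832/343 + (-1632984000/8273092231)·(-103823/1728000) + 3807989185/8273092231·1 = 932151503513/4169638484424 ≠ 1/4 ⇒ order 3.
b·(c∘Ac): (-1632984000/8273092231)·(-141/160) + 3807989185/8273092231·21457/16170 = 38952779131/49638553386 ≠ 1/8
b·Ac²: (-1632984000/8273092231)·81/14 + 3807989185/8273092231·52079287/13582800 = 25969333743121/41696384844240 ≠ 1/12
b·A²c: 3807989185/8273092231·9/11 = 3115627515/8273092231 ≠ 1/24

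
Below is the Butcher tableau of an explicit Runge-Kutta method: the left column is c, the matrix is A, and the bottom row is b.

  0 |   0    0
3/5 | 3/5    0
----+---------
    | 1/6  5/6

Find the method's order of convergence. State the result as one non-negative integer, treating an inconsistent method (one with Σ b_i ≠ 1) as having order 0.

2

b = (1/6, 5/6)
c = (0, 3/5)
Σ b_i: 1/6·1 + 5/6·1 = 1 ✓
b·c: 5/6·3/5 = 1/2 ✓; 2 stages ⇒ order 2.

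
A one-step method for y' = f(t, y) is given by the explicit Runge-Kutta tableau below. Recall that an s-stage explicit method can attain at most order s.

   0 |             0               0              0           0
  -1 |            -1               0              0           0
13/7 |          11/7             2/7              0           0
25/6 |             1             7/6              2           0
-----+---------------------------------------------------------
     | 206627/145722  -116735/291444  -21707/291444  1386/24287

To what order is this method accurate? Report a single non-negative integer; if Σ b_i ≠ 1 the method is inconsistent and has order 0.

b = (206627/145722, -116735/291444, -21707/291444, 1386/24287)
c = (0, -1, 13/7, 25/6)
Ac = (0, 0, -2/7, 107/42)
Σ b_i: 206627/145722·1 + (-116735/291444)·1 + (-21707/291444)·1 + 1386/24287·1 = 1 ✓
b·c: (-116735/291444)·(-1) + (-21707/291444)·13/7 + 1386/24287·25/6 = 1/2 ✓
b·c²: (-116735/291444)·1 + (-21707/291444)·169/49 + 1386/24287·625/36 = 1/3 ✓
b·Ac: (-21707/291444)·(-2/7) + 1386/24287·107/42 = 1/6 ✓
b·c³: (-116735/291444)·(-1) + (-21707/291444)·2197/343 + 1386/24287·15625/216 = 8265749/2040108 ≠ 1/4 ⇒ order 3.
b·(c∘Ac): (-21707/291444)·(-26/49) + 1386/24287·2675/252 = 47017/72861 ≠ 1/8
b·Ac²: (-21707/291444)·2/7 + 1386/24287·2371/294 = 447751/1020054 ≠ 1/12
b·A²c: 1386/24287·(-4/7) = -792/24287 ≠ 1/24

3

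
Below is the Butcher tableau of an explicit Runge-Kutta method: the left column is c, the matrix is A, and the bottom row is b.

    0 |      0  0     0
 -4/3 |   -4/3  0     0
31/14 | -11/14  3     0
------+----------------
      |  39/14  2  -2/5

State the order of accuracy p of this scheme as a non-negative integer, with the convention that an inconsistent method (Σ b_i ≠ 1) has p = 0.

b = (39/14, 2, -2/5)
c = (0, -4/3, 31/14)
Ac = (0, 0, -4)
Σ b_i: 39/14·1 + 2·1 + (-2/5)·1 = 307/70 ≠ 1 ⇒ order 0.

0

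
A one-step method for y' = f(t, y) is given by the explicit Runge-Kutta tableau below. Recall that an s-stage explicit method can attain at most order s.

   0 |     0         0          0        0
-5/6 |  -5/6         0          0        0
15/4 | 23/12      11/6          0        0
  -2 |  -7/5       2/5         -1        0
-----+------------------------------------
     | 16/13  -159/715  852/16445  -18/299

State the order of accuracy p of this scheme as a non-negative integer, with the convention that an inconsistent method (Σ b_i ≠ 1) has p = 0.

3

b = (16/13, -159/715, 852/16445, -18/299)
c = (0, -5/6, 15/4, -2)
Ac = (0, 0, -55/36, -49/12)
Σ b_i: 16/13·1 + (-159/715)·1 + 852/16445·1 + (-18/299)·1 = 1 ✓
b·c: (-159/715)·(-5/6) + 852/16445·15/4 + (-18/299)·(-2) = 1/2 ✓
b·c²: (-159/715)·25/36 + 852/16445·225/16 + (-18/299)·4 = 1/3 ✓
b·Ac: 852/16445·(-55/36) + (-18/299)·(-49/12) = 1/6 ✓
b·c³: (-159/715)·(-125/216) + 852/16445·3375/64 + (-18/299)·(-8) = 6257/1872 ≠ 1/4 ⇒ order 3.
b·(c∘Ac): 852/16445·(-275/48) + (-18/299)·49/6 = -41/52 ≠ 1/8
b·Ac²: 852/16445·275/216 + (-18/299)·(-1985/144) = 19285/21528 ≠ 1/12
b·A²c: (-18/299)·55/36 = -55/598 ≠ 1/24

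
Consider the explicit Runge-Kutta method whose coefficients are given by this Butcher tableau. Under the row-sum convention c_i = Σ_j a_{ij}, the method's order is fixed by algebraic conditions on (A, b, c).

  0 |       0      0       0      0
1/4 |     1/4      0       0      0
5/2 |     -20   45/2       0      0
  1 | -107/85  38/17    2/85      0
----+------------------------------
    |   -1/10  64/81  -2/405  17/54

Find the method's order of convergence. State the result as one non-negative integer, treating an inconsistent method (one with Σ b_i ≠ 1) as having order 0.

b = (-1/10, 64/81, -2/405, 17/54)
c = (0, 1/4, 5/2, 1)
Ac = (0, 0, 45/8, 21/34)
Σ b_i: (-1/10)·1 + 64/81·1 + (-2/405)·1 + 17/54·1 = 1 ✓
b·c: 64/81·1/4 + (-2/405)·5/2 + 17/54·1 = 1/2 ✓
b·c²: 64/81·1/16 + (-2/405)·25/4 + 17/54·1 = 1/3 ✓
b·Ac: (-2/405)·45/8 + 17/54·21/34 = 1/6 ✓
b·c³: 64/81·1/64 + (-2/405)·125/8 + 17/54·1 = 1/4 ✓
b·(c∘Ac): (-2/405)·225/16 + 17/54·21/34 = 1/8 ✓
b·Ac²: (-2/405)·45/32 + 17/54·39/136 = 1/12 ✓
b·A²c: 17/54·9/68 = 1/24 ✓; 4 stages ⇒ order 4.

4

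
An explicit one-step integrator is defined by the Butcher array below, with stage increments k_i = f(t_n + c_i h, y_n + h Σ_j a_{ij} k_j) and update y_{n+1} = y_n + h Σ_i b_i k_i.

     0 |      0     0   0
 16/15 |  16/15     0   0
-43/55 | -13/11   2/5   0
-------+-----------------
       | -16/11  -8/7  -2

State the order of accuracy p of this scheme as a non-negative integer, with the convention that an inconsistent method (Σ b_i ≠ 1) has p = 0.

b = (-16/11, -8/7, -2)
c = (0, 16/15, -43/55)
Ac = (0, 0, 32/75)
Σ b_i: (-16/11)·1 + (-8/7)·1 + (-2)·1 = -354/77 ≠ 1 ⇒ order 0.

0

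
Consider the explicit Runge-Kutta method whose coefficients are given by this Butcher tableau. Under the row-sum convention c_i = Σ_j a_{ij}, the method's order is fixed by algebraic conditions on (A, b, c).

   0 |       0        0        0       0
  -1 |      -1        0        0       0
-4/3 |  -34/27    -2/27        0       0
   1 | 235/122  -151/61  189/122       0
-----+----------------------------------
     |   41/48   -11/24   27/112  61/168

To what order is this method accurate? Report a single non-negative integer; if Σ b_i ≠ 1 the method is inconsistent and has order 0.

4

b = (41/48, -11/24, 27/112, 61/168)
c = (0, -1, -4/3, 1)
Ac = (0, 0, 2/27, 25/61)
Σ b_i: 41/48·1 + (-11/24)·1 + 27/112·1 + 61/168·1 = 1 ✓
b·c: (-11/24)·(-1) + 27/112·(-4/3) + 61/168·1 = 1/2 ✓
b·c²: (-11/24)·1 + 27/112·16/9 + 61/168·1 = 1/3 ✓
b·Ac: 27/112·2/27 + 61/168·25/61 = 1/6 ✓
b·c³: (-11/24)·(-1) + 27/112·(-64/27) + 61/168·1 = 1/4 ✓
b·(c∘Ac): 27/112·(-8/81) + 61/168·25/61 = 1/8 ✓
b·Ac²: 27/112·(-2/27) + 61/168·17/61 = 1/12 ✓
b·A²c: 61/168·7/61 = 1/24 ✓; 4 stages ⇒ order 4.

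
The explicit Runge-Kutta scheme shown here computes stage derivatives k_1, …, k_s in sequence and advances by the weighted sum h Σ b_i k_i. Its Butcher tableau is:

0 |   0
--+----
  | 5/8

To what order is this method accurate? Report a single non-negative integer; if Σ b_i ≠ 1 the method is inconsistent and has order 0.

0

b = (5/8)
c = (0)
Σ b_i: 5/8·1 = 5/8 ≠ 1 ⇒ order 0.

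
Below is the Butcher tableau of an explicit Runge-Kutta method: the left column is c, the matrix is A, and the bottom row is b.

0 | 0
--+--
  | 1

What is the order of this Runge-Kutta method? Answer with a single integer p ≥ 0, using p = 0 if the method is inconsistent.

1

b = (1)
c = (0)
Σ b_i: 1·1 = 1 ✓; 1 stage ⇒ order 1.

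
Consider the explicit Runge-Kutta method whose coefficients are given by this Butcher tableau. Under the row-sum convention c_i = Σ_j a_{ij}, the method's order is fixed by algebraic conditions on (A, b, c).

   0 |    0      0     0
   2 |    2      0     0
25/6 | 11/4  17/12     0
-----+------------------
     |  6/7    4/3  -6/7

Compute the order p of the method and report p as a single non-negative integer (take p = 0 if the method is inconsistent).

b = (6/7, 4/3, -6/7)
c = (0, 2, 25/6)
Ac = (0, 0, 17/6)
Σ b_i: 6/7·1 + 4/3·1 + (-6/7)·1 = 4/3 ≠ 1 ⇒ order 0.

0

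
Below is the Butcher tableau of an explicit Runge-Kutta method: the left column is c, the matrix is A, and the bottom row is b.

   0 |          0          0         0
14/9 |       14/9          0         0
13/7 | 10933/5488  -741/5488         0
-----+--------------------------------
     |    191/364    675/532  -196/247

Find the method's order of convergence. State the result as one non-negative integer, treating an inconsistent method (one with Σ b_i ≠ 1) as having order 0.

b = (191/364, 675/532, -196/247)
c = (0, 14/9, 13/7)
Ac = (0, 0, -247/1176)
Σ b_i: 191/364·1 + 675/532·1 + (-196/247)·1 = 1 ✓
b·c: 675/532·14/9 + (-196/247)·13/7 = 1/2 ✓
b·c²: 675/532·196/81 + (-196/247)·169/49 = 1/3 ✓
b·Ac: (-196/247)·(-247/1176) = 1/6 ✓; 3 stages ⇒ order 3.

3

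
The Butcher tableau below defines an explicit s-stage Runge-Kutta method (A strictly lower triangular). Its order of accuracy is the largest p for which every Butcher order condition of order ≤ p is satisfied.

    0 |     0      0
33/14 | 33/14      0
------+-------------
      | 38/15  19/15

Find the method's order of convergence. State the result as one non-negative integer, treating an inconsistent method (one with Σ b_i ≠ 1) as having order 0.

0

b = (38/15, 19/15)
c = (0, 33/14)
Σ b_i: 38/15·1 + 19/15·1 = 19/5 ≠ 1 ⇒ order 0.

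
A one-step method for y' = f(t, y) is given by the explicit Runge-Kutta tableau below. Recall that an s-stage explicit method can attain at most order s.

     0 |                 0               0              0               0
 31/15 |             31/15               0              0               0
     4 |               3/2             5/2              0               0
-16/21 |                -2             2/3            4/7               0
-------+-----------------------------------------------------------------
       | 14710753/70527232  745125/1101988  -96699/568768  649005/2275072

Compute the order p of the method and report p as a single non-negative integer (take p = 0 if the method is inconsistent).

b = (14710753/70527232, 745125/1101988, -96699/568768, 649005/2275072)
c = (0, 31/15, 4, -16/21)
Ac = (0, 0, 31/6, 1154/315)
Σ b_i: 14710753/70527232·1 + 745125/1101988·1 + (-96699/568768)·1 + 649005/2275072·1 = 1 ✓
b·c: 745125/1101988·31/15 + (-96699/568768)·4 + 649005/2275072·(-16/21) = 1/2 ✓
b·c²: 745125/1101988·961/225 + (-96699/568768)·16 + 649005/2275072·256/441 = 1/3 ✓
b·Ac: (-96699/568768)·31/6 + 649005/2275072·1154/315 = 1/6 ✓
b·c³: 745125/1101988·29791/3375 + (-96699/568768)·64 + 649005/2275072·(-4096/9261) = -11284159/2239524 ≠ 1/4 ⇒ order 3.
b·(c∘Ac): (-96699/568768)·62/3 + 649005/2275072·(-18464/6615) = -11030971/2559456 ≠ 1/8
b·Ac²: (-96699/568768)·961/90 + 649005/2275072·56654/4725 = 10270181/6398640 ≠ 1/12
b·A²c: 649005/2275072·62/21 = 958055/1137536 ≠ 1/24

3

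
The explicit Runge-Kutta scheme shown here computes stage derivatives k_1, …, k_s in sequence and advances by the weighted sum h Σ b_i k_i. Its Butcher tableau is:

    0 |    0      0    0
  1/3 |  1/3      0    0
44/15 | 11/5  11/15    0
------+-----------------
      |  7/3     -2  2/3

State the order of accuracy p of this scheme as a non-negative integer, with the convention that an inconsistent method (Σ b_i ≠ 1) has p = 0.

b = (7/3, -2, 2/3)
c = (0, 1/3, 44/15)
Ac = (0, 0, 11/45)
Σ b_i: 7/3·1 + (-2)·1 + 2/3·1 = 1 ✓
b·c: (-2)·1/3 + 2/3·44/15 = 58/45 ≠ 1/2 ⇒ order 1.

1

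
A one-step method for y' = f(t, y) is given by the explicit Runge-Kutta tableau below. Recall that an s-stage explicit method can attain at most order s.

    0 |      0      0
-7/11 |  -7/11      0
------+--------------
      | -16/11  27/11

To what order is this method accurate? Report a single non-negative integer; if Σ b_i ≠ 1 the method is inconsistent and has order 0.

1

b = (-16/11, 27/11)
c = (0, -7/11)
Σ b_i: (-16/11)·1 + 27/11·1 = 1 ✓
b·c: 27/11·(-7/11) = -189/121 ≠ 1/2 ⇒ order 1.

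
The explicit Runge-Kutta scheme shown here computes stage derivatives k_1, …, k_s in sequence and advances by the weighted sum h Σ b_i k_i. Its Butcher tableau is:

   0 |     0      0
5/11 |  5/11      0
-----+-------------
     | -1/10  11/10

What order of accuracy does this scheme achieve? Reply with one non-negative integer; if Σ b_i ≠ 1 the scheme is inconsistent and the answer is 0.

b = (-1/10, 11/10)
c = (0, 5/11)
Σ b_i: (-1/10)·1 + 11/10·1 = 1 ✓
b·c: 11/10·5/11 = 1/2 ✓; 2 stages ⇒ order 2.

2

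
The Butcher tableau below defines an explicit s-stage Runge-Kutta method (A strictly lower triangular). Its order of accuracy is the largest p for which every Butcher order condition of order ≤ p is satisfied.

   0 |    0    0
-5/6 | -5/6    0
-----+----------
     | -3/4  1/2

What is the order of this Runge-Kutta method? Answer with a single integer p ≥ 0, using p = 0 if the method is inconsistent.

0

b = (-3/4, 1/2)
c = (0, -5/6)
Σ b_i: (-3/4)·1 + 1/2·1 = -1/4 ≠ 1 ⇒ order 0.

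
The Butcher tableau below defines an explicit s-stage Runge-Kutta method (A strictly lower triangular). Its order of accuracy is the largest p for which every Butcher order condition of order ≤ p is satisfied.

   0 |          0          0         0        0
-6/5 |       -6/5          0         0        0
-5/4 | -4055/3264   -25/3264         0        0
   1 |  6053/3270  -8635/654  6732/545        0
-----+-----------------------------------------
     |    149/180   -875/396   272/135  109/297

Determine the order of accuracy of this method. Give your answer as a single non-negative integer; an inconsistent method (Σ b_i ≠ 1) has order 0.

b = (149/180, -875/396, 272/135, 109/297)
c = (0, -6/5, -5/4, 1)
Ac = (0, 0, 5/544, 44/109)
Σ b_i: 149/180·1 + (-875/396)·1 + 272/135·1 + 109/297·1 = 1 ✓
b·c: (-875/396)·(-6/5) + 272/135·(-5/4) + 109/297·1 = 1/2 ✓
b·c²: (-875/396)·36/25 + 272/135·25/16 + 109/297·1 = 1/3 ✓
b·Ac: 272/135·5/544 + 109/297·44/109 = 1/6 ✓
b·c³: (-875/396)·(-216/125) + 272/135·(-125/64) + 109/297·1 = 1/4 ✓
b·(c∘Ac): 272/135·(-25/2176) + 109/297·44/109 = 1/8 ✓
b·Ac²: 272/135·(-3/272) + 109/297·627/2180 = 1/12 ✓
b·A²c: 109/297·99/872 = 1/24 ✓; 4 stages ⇒ order 4.

4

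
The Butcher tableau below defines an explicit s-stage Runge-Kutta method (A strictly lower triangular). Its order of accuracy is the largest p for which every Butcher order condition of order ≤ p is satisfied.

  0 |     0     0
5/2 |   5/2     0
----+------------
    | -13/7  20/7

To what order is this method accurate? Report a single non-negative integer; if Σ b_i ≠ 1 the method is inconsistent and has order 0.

b = (-13/7, 20/7)
c = (0, 5/2)
Σ b_i: (-13/7)·1 + 20/7·1 = 1 ✓
b·c: 20/7·5/2 = 50/7 ≠ 1/2 ⇒ order 1.

1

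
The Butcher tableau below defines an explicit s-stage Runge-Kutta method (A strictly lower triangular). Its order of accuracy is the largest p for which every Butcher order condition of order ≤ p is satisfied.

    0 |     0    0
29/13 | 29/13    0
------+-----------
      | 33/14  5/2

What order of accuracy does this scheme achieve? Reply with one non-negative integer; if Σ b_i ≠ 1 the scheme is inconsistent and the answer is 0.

b = (33/14, 5/2)
c = (0, 29/13)
Σ b_i: 33/14·1 + 5/2·1 = 34/7 ≠ 1 ⇒ order 0.

0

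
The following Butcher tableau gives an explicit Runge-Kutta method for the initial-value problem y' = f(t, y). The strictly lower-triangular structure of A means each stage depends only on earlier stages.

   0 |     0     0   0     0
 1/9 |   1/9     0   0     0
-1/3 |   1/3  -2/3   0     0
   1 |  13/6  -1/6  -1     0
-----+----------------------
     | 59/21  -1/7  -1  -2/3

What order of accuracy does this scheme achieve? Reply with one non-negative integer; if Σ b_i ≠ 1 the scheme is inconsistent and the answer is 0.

b = (59/21, -1/7, -1, -2/3)
c = (0, 1/9, -1/3, 1)
Ac = (0, 0, -2/27, 17/54)
Σ b_i: 59/21·1 + (-1/7)·1 + (-1)·1 + (-2/3)·1 = 1 ✓
b·c: (-1/7)·1/9 + (-1)·(-1/3) + (-2/3)·1 = -22/63 ≠ 1/2 ⇒ order 1.

1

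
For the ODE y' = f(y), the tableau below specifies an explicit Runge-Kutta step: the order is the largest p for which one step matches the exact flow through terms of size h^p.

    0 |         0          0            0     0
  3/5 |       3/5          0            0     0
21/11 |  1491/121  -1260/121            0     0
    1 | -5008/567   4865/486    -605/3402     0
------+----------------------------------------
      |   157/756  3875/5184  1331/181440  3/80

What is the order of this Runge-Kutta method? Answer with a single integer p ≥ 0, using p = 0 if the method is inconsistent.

b = (157/756, 3875/5184, 1331/181440, 3/80)
c = (0, 3/5, 21/11, 1)
Ac = (0, 0, -756/121, 17/3)
Σ b_i: 157/756·1 + 3875/5184·1 + 1331/181440·1 + 3/80·1 = 1 ✓
b·c: 3875/5184·3/5 + 1331/181440·21/11 + 3/80·1 = 1/2 ✓
b·c²: 3875/5184·9/25 + 1331/181440·441/121 + 3/80·1 = 1/3 ✓
b·Ac: 1331/181440·(-756/121) + 3/80·17/3 = 1/6 ✓
b·c³: 3875/5184·27/125 + 1331/181440·9261/1331 + 3/80·1 = 1/4 ✓
b·(c∘Ac): 1331/181440·(-15876/1331) + 3/80·17/3 = 1/8 ✓
b·Ac²: 1331/181440·(-2268/605) + 3/80·133/45 = 1/12 ✓
b·A²c: 3/80·10/9 = 1/24 ✓; 4 stages ⇒ order 4.

4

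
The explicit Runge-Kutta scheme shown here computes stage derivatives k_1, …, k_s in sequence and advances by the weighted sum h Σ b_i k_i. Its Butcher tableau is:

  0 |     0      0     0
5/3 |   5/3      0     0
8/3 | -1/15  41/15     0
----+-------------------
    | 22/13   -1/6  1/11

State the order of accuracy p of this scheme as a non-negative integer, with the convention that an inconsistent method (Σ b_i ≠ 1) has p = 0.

b = (22/13, -1/6, 1/11)
c = (0, 5/3, 8/3)
Ac = (0, 0, 41/9)
Σ b_i: 22/13·1 + (-1/6)·1 + 1/11·1 = 1387/858 ≠ 1 ⇒ order 0.

0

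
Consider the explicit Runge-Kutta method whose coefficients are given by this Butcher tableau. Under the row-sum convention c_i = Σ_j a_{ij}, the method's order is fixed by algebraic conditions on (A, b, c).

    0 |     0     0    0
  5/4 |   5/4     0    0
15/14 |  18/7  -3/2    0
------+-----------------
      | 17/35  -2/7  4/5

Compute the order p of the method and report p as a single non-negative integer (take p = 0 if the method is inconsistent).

2

b = (17/35, -2/7, 4/5)
c = (0, 5/4, 15/14)
Ac = (0, 0, -15/8)
Σ b_i: 17/35·1 + (-2/7)·1 + 4/5·1 = 1 ✓
b·c: (-2/7)·5/4 + 4/5·15/14 = 1/2 ✓
b·c²: (-2/7)·25/16 + 4/5·225/196 = 185/392 ≠ 1/3 ⇒ order 2.
b·Ac: 4/5·(-15/8) = -3/2 ≠ 1/6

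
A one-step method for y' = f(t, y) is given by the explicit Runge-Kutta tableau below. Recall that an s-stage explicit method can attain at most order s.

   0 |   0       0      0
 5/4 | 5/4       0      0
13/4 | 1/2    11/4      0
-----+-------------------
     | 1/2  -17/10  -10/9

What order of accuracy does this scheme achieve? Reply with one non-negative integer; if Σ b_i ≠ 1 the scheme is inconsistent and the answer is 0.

0

b = (1/2, -17/10, -10/9)
c = (0, 5/4, 13/4)
Ac = (0, 0, 55/16)
Σ b_i: 1/2·1 + (-17/10)·1 + (-10/9)·1 = -104/45 ≠ 1 ⇒ order 0.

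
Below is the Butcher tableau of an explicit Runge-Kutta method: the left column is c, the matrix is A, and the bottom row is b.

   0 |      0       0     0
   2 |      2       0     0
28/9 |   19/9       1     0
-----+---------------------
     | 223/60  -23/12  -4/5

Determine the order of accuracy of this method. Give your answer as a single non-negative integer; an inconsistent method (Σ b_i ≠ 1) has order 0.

1

b = (223/60, -23/12, -4/5)
c = (0, 2, 28/9)
Ac = (0, 0, 2)
Σ b_i: 223/60·1 + (-23/12)·1 + (-4/5)·1 = 1 ✓
b·c: (-23/12)·2 + (-4/5)·28/9 = -569/90 ≠ 1/2 ⇒ order 1.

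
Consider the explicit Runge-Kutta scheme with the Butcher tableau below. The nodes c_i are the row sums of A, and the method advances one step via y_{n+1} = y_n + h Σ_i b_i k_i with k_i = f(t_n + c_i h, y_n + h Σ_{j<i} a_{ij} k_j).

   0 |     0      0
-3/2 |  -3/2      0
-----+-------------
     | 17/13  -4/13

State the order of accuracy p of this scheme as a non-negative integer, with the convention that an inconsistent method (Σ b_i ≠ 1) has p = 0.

b = (17/13, -4/13)
c = (0, -3/2)
Σ b_i: 17/13·1 + (-4/13)·1 = 1 ✓
b·c: (-4/13)·(-3/2) = 6/13 ≠ 1/2 ⇒ order 1.

1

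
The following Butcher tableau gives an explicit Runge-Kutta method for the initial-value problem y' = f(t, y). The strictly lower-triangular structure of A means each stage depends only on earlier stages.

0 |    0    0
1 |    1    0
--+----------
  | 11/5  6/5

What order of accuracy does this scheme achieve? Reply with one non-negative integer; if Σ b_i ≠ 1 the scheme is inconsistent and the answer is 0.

0

b = (11/5, 6/5)
c = (0, 1)
Σ b_i: 11/5·1 + 6/5·1 = 17/5 ≠ 1 ⇒ order 0.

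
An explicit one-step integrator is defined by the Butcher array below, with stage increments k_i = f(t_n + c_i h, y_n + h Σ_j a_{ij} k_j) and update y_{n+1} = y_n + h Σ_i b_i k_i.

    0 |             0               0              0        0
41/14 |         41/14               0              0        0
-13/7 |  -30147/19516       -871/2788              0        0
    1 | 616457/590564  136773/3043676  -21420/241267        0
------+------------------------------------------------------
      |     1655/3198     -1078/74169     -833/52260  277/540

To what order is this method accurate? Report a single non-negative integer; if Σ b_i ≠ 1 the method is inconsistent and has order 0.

b = (1655/3198, -1078/74169, -833/52260, 277/540)
c = (0, 41/14, -13/7, 1)
Ac = (0, 0, -871/952, 657/2216)
Σ b_i: 1655/3198·1 + (-1078/74169)·1 + (-833/52260)·1 + 277/540·1 = 1 ✓
b·c: (-1078/74169)·41/14 + (-833/52260)·(-13/7) + 277/540·1 = 1/2 ✓
b·c²: (-1078/74169)·1681/196 + (-833/52260)·169/49 + 277/540·1 = 1/3 ✓
b·Ac: (-833/52260)·(-871/952) + 277/540·657/2216 = 1/6 ✓
b·c³: (-1078/74169)·68921/2744 + (-833/52260)·(-2197/343) + 277/540·1 = 1/4 ✓
b·(c∘Ac): (-833/52260)·11323/6664 + 277/540·657/2216 = 1/8 ✓
b·Ac²: (-833/52260)·(-35711/13328) + 277/540·351/4432 = 1/12 ✓
b·A²c: 277/540·45/554 = 1/24 ✓; 4 stages ⇒ order 4.

4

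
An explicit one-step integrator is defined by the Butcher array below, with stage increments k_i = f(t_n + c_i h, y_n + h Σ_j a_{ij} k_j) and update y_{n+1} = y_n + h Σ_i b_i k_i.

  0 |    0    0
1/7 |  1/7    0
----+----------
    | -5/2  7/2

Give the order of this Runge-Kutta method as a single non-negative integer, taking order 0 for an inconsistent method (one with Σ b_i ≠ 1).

2

b = (-5/2, 7/2)
c = (0, 1/7)
Σ b_i: (-5/2)·1 + 7/2·1 = 1 ✓
b·c: 7/2·1/7 = 1/2 ✓; 2 stages ⇒ order 2.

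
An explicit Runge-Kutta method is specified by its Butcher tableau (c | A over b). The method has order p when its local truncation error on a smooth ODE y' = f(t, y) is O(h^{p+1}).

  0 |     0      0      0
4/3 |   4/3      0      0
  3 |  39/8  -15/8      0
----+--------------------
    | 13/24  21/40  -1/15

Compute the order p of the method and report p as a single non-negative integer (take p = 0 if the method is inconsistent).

3

b = (13/24, 21/40, -1/15)
c = (0, 4/3, 3)
Ac = (0, 0, -5/2)
Σ b_i: 13/24·1 + 21/40·1 + (-1/15)·1 = 1 ✓
b·c: 21/40·4/3 + (-1/15)·3 = 1/2 ✓
b·c²: 21/40·16/9 + (-1/15)·9 = 1/3 ✓
b·Ac: (-1/15)·(-5/2) = 1/6 ✓; 3 stages ⇒ order 3.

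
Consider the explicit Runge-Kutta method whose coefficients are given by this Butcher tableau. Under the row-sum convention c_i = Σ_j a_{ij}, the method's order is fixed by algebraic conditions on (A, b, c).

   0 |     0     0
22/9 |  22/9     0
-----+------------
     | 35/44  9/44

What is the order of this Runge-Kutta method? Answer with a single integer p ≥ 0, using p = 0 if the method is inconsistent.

b = (35/44, 9/44)
c = (0, 22/9)
Σ b_i: 35/44·1 + 9/44·1 = 1 ✓
b·c: 9/44·22/9 = 1/2 ✓; 2 stages ⇒ order 2.

2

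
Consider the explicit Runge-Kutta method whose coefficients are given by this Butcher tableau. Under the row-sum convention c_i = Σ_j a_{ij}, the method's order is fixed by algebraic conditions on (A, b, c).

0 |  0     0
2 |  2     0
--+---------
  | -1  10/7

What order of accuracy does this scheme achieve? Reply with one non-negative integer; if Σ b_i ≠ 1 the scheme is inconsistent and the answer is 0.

b = (-1, 10/7)
c = (0, 2)
Σ b_i: (-1)·1 + 10/7·1 = 3/7 ≠ 1 ⇒ order 0.

0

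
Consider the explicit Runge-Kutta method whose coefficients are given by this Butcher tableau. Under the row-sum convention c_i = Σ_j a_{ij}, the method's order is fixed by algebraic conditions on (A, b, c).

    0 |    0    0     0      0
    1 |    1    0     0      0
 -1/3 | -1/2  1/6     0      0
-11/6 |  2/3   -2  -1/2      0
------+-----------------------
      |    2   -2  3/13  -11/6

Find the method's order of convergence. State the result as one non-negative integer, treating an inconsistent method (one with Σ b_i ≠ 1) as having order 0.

0

b = (2, -2, 3/13, -11/6)
c = (0, 1, -1/3, -11/6)
Ac = (0, 0, 1/6, -11/6)
Σ b_i: 2·1 + (-2)·1 + 3/13·1 + (-11/6)·1 = -125/78 ≠ 1 ⇒ order 0.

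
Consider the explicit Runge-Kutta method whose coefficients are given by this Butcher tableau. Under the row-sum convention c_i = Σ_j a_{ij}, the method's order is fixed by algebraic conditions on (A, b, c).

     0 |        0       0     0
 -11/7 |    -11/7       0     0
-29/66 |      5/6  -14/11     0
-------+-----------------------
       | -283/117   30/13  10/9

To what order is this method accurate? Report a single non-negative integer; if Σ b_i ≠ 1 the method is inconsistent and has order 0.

1

b = (-283/117, 30/13, 10/9)
c = (0, -11/7, -29/66)
Ac = (0, 0, 2)
Σ b_i: (-283/117)·1 + 30/13·1 + 10/9·1 = 1 ✓
b·c: 30/13·(-11/7) + 10/9·(-29/66) = -111205/27027 ≠ 1/2 ⇒ order 1.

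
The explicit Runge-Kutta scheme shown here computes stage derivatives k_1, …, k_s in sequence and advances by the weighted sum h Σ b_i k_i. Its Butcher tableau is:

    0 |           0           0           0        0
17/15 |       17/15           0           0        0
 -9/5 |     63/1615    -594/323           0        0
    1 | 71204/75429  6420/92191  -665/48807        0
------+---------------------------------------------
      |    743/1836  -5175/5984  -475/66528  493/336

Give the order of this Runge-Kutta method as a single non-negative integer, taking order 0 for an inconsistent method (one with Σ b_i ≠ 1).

b = (743/1836, -5175/5984, -475/66528, 493/336)
c = (0, 17/15, -9/5, 1)
Ac = (0, 0, -198/95, 3/29)
Σ b_i: 743/1836·1 + (-5175/5984)·1 + (-475/66528)·1 + 493/336·1 = 1 ✓
b·c: (-5175/5984)·17/15 + (-475/66528)·(-9/5) + 493/336·1 = 1/2 ✓
b·c²: (-5175/5984)·289/225 + (-475/66528)·81/25 + 493/336·1 = 1/3 ✓
b·Ac: (-475/66528)·(-198/95) + 493/336·3/29 = 1/6 ✓
b·c³: (-5175/5984)·4913/3375 + (-475/66528)·(-729/125) + 493/336·1 = 1/4 ✓
b·(c∘Ac): (-475/66528)·1782/475 + 493/336·3/29 = 1/8 ✓
b·Ac²: (-475/66528)·(-1122/475) + 493/336·67/1479 = 1/12 ✓
b·A²c: 493/336·14/493 = 1/24 ✓; 4 stages ⇒ order 4.

4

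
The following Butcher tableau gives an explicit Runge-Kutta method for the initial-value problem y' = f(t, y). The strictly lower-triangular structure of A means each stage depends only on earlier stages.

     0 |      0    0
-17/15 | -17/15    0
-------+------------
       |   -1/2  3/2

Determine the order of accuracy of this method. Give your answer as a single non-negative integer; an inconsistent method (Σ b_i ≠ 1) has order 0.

b = (-1/2, 3/2)
c = (0, -17/15)
Σ b_i: (-1/2)·1 + 3/2·1 = 1 ✓
b·c: 3/2·(-17/15) = -17/10 ≠ 1/2 ⇒ order 1.

1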